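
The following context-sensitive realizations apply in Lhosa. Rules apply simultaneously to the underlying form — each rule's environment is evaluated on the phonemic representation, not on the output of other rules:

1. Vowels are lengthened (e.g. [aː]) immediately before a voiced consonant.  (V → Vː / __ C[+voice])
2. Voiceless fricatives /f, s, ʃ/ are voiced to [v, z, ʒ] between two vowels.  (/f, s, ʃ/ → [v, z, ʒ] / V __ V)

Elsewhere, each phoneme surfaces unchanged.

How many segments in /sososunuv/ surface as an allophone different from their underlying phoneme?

4

Segments that undergo a rule: /s/ → [z] (rule 2); /s/ → [z] (rule 2); /u/ → [uː] (rule 1); /u/ → [uː] (rule 1).
All other segments surface unchanged.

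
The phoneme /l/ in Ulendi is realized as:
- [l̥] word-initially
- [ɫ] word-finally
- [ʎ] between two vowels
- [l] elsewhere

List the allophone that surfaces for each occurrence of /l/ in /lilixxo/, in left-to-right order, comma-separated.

Occurrence 1 (position 1): word-initially → [l̥].
Occurrence 2 (position 3): between two vowels → [ʎ].

[l̥], [ʎ]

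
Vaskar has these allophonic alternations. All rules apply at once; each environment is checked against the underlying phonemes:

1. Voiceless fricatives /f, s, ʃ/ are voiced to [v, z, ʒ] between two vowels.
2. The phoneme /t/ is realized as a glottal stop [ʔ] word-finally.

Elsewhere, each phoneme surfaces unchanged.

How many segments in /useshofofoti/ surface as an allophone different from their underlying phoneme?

3

Segments that undergo a rule: /s/ → [z] (rule 1); /f/ → [v] (rule 1); /f/ → [v] (rule 1).
All other segments surface unchanged.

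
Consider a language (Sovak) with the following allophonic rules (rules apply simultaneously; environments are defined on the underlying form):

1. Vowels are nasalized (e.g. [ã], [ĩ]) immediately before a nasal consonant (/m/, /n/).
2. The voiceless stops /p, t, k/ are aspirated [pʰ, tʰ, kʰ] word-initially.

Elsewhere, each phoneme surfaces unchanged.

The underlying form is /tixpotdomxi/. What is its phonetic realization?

/t/ (word-initial): word-initially, so rule 2 applies → [tʰ].
/i/ (between /t/ and /x/): rule 1 targets it, but not before a nasal consonant → unchanged [i].
/x/ stays [x].
/p/ (between /x/ and /o/) is in the target of rule 2 but the environment (word-initially) is not met → [p].
/o/ (between /p/ and /t/): rule 1 targets it, but not before a nasal consonant → unchanged [o].
/t/ (between /o/ and /d/) is in the target of rule 2 but the environment (word-initially) is not met → [t].
/d/ — not in any rule's target class → [d].
Rule 1 applies to /o/ (between /d/ and /m/: before a nasal consonant) → [õ].
/m/ — not in any rule's target class → [m].
/x/ stays [x].
/i/ — word-final; rule 1 does not apply here → [i].

[tʰixpotdõmxi]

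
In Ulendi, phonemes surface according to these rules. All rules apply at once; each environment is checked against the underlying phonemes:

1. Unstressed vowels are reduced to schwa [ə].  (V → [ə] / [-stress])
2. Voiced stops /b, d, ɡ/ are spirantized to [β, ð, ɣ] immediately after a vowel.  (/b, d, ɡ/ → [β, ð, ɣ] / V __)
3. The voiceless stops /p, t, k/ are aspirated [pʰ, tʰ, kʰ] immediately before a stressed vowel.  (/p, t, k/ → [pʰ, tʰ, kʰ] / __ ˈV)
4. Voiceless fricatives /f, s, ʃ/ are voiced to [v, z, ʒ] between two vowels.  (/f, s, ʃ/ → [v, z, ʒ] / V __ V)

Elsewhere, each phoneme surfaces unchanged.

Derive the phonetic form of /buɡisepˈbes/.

/b/ (word-initial) fails the environment for rule 2, so it stays [b].
/u/ (between /b/ and /ɡ/) occurs in an unstressed syllable → [ə] by rule 1.
/ɡ/ — between /u/ and /i/, immediately after a vowel — surfaces as [ɣ] (rule 2).
/i/ (between /ɡ/ and /s/) occurs in an unstressed syllable → [ə] by rule 1.
/s/ (between /i/ and /e/) occurs between two vowels → [z] by rule 4.
/e/ (between /s/ and /p/): in an unstressed syllable, so rule 1 applies → [ə].
/p/ (between /e/ and /b/): rule 3 targets it, but not immediately before a stressed vowel → unchanged [p].
/b/ (between /p/ and /e/): rule 2 targets it, but not immediately after a vowel → unchanged [b].
/e/ (between /b/ and /s/) fails the environment for rule 1, so it stays [e].
/s/ — word-final; rule 4 does not apply here → [s].

[bəɣəzəpˈbes]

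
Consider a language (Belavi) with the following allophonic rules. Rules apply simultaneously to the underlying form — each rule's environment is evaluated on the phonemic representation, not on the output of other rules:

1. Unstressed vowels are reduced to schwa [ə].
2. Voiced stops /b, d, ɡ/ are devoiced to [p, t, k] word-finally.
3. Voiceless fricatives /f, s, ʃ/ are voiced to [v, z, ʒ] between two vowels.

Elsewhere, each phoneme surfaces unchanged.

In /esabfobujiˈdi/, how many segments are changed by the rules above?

Segments that undergo a rule: /e/ → [ə] (rule 1); /s/ → [z] (rule 3); /a/ → [ə] (rule 1); /o/ → [ə] (rule 1); /u/ → [ə] (rule 1); /i/ → [ə] (rule 1).
All other segments surface unchanged.

6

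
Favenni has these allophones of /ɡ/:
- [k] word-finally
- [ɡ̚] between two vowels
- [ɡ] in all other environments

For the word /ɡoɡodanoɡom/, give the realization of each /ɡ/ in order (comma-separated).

Occurrence 1 (position 1): no conditioning environment matches → elsewhere allophone [ɡ].
Occurrence 2 (position 3): between two vowels → [ɡ̚].
Occurrence 3 (position 9): between two vowels → [ɡ̚].

[ɡ], [ɡ̚], [ɡ̚]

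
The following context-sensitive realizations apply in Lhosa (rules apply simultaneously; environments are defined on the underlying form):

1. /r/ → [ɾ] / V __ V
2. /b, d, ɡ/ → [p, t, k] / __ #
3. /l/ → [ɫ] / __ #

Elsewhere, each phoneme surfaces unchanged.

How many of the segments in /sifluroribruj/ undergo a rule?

2

Segments that undergo a rule: /r/ → [ɾ] (rule 1); /r/ → [ɾ] (rule 1).
All other segments surface unchanged.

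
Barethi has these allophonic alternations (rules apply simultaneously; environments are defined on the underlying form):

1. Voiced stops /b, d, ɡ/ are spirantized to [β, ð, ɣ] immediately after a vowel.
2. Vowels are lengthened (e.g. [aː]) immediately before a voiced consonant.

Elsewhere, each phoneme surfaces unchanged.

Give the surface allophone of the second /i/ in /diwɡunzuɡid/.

/i/ — between /ɡ/ and /d/, before a voiced consonant — surfaces as [iː] (rule 2).

[iː]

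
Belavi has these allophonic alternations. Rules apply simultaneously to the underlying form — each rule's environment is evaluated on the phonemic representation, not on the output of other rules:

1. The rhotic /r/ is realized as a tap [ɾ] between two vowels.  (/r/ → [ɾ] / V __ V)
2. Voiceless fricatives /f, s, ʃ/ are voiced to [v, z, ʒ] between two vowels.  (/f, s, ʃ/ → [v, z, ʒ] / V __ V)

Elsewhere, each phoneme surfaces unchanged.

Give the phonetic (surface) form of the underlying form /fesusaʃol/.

/f/ (word-initial) is in the target of rule 2 but the environment (between two vowels) is not met → [f].
Rule 2 applies to /s/ (between /e/ and /u/: between two vowels) → [z].
/s/ (between /u/ and /a/): between two vowels, so rule 2 applies → [z].
Rule 2 applies to /ʃ/ (between /a/ and /o/: between two vowels) → [ʒ].

[fezuzaʒol]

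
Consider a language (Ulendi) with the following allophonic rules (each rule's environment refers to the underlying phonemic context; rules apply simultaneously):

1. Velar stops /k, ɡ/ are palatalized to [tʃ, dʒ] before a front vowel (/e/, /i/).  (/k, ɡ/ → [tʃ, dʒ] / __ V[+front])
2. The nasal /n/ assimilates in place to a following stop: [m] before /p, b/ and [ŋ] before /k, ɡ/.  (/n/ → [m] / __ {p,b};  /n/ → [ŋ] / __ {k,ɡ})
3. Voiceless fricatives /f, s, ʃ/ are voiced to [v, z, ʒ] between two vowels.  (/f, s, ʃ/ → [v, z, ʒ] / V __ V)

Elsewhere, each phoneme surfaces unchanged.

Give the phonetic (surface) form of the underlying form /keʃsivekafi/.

/k/ — word-initial, before a front vowel — surfaces as [tʃ] (rule 1).
/ʃ/ (between /e/ and /s/): rule 3 targets it, but not between two vowels → unchanged [ʃ].
/s/ (between /ʃ/ and /i/): rule 3 targets it, but not between two vowels → unchanged [s].
/k/ (between /e/ and /a/) is in the target of rule 1 but the environment (before a front vowel) is not met → [k].
/f/ (between /a/ and /i/) occurs between two vowels → [v] by rule 3.

[tʃeʃsivekavi]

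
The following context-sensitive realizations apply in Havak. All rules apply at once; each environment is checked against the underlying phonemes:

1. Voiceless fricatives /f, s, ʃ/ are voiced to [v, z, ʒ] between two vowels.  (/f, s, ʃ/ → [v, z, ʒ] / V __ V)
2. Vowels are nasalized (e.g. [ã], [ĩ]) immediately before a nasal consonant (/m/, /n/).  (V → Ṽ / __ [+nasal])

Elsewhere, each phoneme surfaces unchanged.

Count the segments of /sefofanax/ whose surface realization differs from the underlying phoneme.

3

Segments that undergo a rule: /f/ → [v] (rule 1); /f/ → [v] (rule 1); /a/ → [ã] (rule 2).
All other segments surface unchanged.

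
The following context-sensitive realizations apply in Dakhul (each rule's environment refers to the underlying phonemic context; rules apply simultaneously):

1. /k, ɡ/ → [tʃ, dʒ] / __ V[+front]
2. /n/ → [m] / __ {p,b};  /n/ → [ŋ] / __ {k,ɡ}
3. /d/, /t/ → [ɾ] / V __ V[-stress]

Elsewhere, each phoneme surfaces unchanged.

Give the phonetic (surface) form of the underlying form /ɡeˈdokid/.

/ɡ/ (word-initial): before a front vowel, so rule 1 applies → [dʒ].
/e/ (between /ɡ/ and /d/): no rule targets it → [e].
/d/ — between /e/ and /o/; rule 3 does not apply here → [d].
/o/ (between /d/ and /k/): no rule targets it → [o].
/k/ — between /o/ and /i/, before a front vowel — surfaces as [tʃ] (rule 1).
/i/ stays [i].
/d/ (word-final): rule 3 targets it, but not between a vowel and a following unstressed vowel → unchanged [d].

[dʒeˈdotʃid]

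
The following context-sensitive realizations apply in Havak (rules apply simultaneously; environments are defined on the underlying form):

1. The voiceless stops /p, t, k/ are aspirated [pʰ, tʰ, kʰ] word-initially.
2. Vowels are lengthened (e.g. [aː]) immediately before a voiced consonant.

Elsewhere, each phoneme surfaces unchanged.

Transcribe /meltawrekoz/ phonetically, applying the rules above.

[meːltaːwrekoːz]

/m/ stays [m].
Rule 2 applies to /e/ (between /m/ and /l/: before a voiced consonant) → [eː].
/l/ stays [l].
/t/ (between /l/ and /a/) fails the environment for rule 1, so it stays [t].
/a/ — between /t/ and /w/, before a voiced consonant — surfaces as [aː] (rule 2).
/w/ — not in any rule's target class → [w].
/r/ (between /w/ and /e/): no rule targets it → [r].
/e/ (between /r/ and /k/) fails the environment for rule 2, so it stays [e].
/k/ — between /e/ and /o/; rule 1 does not apply here → [k].
/o/ — between /k/ and /z/, before a voiced consonant — surfaces as [oː] (rule 2).
/z/ stays [z].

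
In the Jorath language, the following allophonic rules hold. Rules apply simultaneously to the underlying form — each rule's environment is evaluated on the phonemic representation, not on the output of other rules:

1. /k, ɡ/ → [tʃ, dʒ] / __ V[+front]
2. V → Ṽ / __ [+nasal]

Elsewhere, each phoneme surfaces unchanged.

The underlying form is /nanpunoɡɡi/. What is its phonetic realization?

/a/ — between /n/ and /n/, before a nasal consonant — surfaces as [ã] (rule 2).
/u/ meets the environment for rule 2 (before a nasal consonant) → [ũ].
/o/ (between /n/ and /ɡ/) is in the target of rule 2 but the environment (before a nasal consonant) is not met → [o].
/ɡ/ — between /o/ and /ɡ/; rule 1 does not apply here → [ɡ].
Rule 1 applies to /ɡ/ (between /ɡ/ and /i/: before a front vowel) → [dʒ].
/i/ (word-final) is in the target of rule 2 but the environment (before a nasal consonant) is not met → [i].

[nãnpũnoɡdʒi]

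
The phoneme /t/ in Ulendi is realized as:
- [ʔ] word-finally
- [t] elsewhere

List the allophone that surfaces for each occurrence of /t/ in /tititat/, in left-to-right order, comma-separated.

Occurrence 1 (position 1): no conditioning environment matches → elsewhere allophone [t].
Occurrence 2 (position 3): no conditioning environment matches → elsewhere allophone [t].
Occurrence 3 (position 5): no conditioning environment matches → elsewhere allophone [t].
Occurrence 4 (position 7): word-finally → [ʔ].

[t], [t], [t], [ʔ]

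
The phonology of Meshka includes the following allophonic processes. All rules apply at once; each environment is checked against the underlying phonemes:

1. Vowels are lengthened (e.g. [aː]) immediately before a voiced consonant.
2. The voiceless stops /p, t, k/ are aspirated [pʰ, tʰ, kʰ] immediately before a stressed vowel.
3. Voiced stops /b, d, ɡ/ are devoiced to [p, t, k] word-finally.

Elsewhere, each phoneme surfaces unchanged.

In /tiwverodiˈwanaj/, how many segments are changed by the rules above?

Segments that undergo a rule: /i/ → [iː] (rule 1); /e/ → [eː] (rule 1); /o/ → [oː] (rule 1); /i/ → [iː] (rule 1); /a/ → [aː] (rule 1); /a/ → [aː] (rule 1).
All other segments surface unchanged.

6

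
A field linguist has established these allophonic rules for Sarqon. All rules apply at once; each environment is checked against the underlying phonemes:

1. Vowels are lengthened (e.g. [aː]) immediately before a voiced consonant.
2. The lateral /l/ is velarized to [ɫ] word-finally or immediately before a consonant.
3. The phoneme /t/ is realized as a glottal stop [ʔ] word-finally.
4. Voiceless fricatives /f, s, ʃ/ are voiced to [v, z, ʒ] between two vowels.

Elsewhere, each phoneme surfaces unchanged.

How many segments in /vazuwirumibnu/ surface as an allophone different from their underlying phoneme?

Segments that undergo a rule: /a/ → [aː] (rule 1); /u/ → [uː] (rule 1); /i/ → [iː] (rule 1); /u/ → [uː] (rule 1); /i/ → [iː] (rule 1).
All other segments surface unchanged.

5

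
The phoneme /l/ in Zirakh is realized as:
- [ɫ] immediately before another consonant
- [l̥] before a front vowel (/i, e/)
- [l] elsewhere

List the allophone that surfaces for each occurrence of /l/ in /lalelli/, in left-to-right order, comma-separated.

Occurrence 1 (position 1): no conditioning environment matches → elsewhere allophone [l].
Occurrence 2 (position 3): before a front vowel (/i, e/) → [l̥].
Occurrence 3 (position 5): immediately before another consonant → [ɫ].
Occurrence 4 (position 6): before a front vowel (/i, e/) → [l̥].

[l], [l̥], [ɫ], [l̥]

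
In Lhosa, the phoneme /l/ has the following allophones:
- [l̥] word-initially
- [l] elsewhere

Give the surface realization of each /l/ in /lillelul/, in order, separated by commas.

Occurrence 1 (position 1): word-initially → [l̥].
Occurrence 2 (position 3): no conditioning environment matches → elsewhere allophone [l].
Occurrence 3 (position 4): no conditioning environment matches → elsewhere allophone [l].
Occurrence 4 (position 6): no conditioning environment matches → elsewhere allophone [l].
Occurrence 5 (position 8): no conditioning environment matches → elsewhere allophone [l].

[l̥], [l], [l], [l], [l]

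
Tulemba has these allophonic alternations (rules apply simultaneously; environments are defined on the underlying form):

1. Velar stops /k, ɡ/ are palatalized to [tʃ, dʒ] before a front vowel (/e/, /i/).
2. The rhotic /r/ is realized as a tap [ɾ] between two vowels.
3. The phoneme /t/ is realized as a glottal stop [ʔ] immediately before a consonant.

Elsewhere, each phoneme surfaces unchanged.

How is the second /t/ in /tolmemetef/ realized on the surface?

/t/ (between /e/ and /e/): rule 3 targets it, but not immediately before a consonant → unchanged [t].

[t]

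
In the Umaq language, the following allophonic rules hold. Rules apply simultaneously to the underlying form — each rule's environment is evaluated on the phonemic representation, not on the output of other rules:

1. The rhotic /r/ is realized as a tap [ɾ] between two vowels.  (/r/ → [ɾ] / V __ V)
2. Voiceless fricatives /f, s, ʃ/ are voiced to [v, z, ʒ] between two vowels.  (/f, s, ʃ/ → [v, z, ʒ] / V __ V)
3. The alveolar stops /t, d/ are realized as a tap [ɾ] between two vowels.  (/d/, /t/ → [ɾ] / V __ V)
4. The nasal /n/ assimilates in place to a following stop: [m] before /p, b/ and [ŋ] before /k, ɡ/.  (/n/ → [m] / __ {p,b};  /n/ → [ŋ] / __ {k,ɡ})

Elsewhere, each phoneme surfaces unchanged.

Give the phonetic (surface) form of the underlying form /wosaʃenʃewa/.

/w/ (word-initial): no rule targets it → [w].
/o/ stays [o].
/s/ (between /o/ and /a/) occurs between two vowels → [z] by rule 2.
/a/ (between /s/ and /ʃ/) is unaffected → [a].
/ʃ/ (between /a/ and /e/) occurs between two vowels → [ʒ] by rule 2.
/e/ — not in any rule's target class → [e].
/n/ (between /e/ and /ʃ/) is in the target of rule 4 but the environment (before a labial or velar stop) is not met → [n].
/ʃ/ (between /n/ and /e/): rule 2 targets it, but not between two vowels → unchanged [ʃ].
/e/ stays [e].
/w/ (between /e/ and /a/): no rule targets it → [w].
/a/ — not in any rule's target class → [a].

[wozaʒenʃewa]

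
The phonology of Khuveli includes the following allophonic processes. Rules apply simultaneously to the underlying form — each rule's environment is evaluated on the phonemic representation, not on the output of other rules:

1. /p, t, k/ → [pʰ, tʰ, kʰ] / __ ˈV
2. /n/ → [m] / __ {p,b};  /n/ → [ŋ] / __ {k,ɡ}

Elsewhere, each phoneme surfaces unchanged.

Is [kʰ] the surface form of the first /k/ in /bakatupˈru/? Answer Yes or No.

/k/ (between /a/ and /a/): rule 1 targets it, but not immediately before a stressed vowel → unchanged [k].
The actual realization is [k], not [kʰ].

No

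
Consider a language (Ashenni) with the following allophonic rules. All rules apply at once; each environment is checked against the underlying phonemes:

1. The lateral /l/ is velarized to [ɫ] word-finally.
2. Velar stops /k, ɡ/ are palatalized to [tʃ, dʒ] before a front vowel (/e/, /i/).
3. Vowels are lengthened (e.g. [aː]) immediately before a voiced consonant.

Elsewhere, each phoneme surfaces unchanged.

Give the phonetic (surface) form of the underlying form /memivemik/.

[meːmiːveːmik]

/m/ (word-initial) is unaffected → [m].
/e/ (between /m/ and /m/) occurs before a voiced consonant → [eː] by rule 3.
/m/ stays [m].
/i/ (between /m/ and /v/): before a voiced consonant, so rule 3 applies → [iː].
/v/ (between /i/ and /e/): no rule targets it → [v].
/e/ — between /v/ and /m/, before a voiced consonant — surfaces as [eː] (rule 3).
/m/ — not in any rule's target class → [m].
/i/ (between /m/ and /k/) fails the environment for rule 3, so it stays [i].
/k/ — word-final; rule 2 does not apply here → [k].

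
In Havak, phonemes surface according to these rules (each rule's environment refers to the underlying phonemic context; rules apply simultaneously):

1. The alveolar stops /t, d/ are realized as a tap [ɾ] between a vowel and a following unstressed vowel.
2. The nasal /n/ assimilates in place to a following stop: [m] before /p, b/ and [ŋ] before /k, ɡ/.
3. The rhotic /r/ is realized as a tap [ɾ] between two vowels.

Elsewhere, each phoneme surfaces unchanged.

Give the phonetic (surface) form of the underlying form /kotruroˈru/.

[kotruɾoˈɾu]

/t/ (between /o/ and /r/) is in the target of rule 1 but the environment (between a vowel and a following unstressed vowel) is not met → [t].
/r/ — between /t/ and /u/; rule 3 does not apply here → [r].
/r/ (between /u/ and /o/): between two vowels, so rule 3 applies → [ɾ].
Rule 3 applies to /r/ (between /o/ and /u/: between two vowels) → [ɾ].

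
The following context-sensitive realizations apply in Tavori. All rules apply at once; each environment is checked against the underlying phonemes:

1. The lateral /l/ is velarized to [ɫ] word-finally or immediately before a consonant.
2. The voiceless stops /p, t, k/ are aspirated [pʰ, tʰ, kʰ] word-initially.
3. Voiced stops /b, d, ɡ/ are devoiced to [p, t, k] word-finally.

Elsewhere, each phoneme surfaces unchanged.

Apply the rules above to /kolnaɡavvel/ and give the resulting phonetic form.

/k/ meets the environment for rule 2 (word-initially) → [kʰ].
/o/ — not in any rule's target class → [o].
/l/ (between /o/ and /n/) occurs word-finally or immediately before a consonant → [ɫ] by rule 1.
/n/ (between /l/ and /a/) is unaffected → [n].
/a/ — not in any rule's target class → [a].
/ɡ/ (between /a/ and /a/) is in the target of rule 3 but the environment (word-finally) is not met → [ɡ].
/a/ (between /ɡ/ and /v/) is unaffected → [a].
/v/ stays [v].
/v/ stays [v].
/e/ stays [e].
/l/ (word-final) occurs word-finally or immediately before a consonant → [ɫ] by rule 1.

[kʰoɫnaɡavveɫ]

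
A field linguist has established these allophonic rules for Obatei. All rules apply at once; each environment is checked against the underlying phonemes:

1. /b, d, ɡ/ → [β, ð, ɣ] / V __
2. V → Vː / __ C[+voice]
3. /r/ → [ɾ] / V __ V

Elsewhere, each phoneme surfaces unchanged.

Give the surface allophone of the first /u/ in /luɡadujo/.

[uː]

/u/ (between /l/ and /ɡ/) occurs before a voiced consonant → [uː] by rule 2.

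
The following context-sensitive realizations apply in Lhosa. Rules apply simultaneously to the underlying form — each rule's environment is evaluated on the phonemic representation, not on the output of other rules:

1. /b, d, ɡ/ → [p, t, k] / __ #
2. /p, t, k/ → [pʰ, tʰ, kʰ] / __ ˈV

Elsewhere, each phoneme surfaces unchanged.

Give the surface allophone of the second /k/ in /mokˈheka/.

/k/ (between /e/ and /a/) is in the target of rule 2 but the environment (immediately before a stressed vowel) is not met → [k].

[k]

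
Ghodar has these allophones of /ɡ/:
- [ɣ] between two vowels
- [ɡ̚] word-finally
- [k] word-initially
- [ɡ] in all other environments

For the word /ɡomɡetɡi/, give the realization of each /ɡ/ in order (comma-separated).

Occurrence 1 (position 1): word-initially → [k].
Occurrence 2 (position 4): no conditioning environment matches → elsewhere allophone [ɡ].
Occurrence 3 (position 7): no conditioning environment matches → elsewhere allophone [ɡ].

[k], [ɡ], [ɡ]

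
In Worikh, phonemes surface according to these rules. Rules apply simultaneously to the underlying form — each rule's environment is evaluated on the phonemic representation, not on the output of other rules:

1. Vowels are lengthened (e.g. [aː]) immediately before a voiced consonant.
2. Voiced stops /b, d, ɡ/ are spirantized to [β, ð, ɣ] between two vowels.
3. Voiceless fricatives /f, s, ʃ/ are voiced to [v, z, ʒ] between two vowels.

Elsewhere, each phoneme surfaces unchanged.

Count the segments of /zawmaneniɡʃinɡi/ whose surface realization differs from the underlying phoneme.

Segments that undergo a rule: /a/ → [aː] (rule 1); /a/ → [aː] (rule 1); /e/ → [eː] (rule 1); /i/ → [iː] (rule 1); /i/ → [iː] (rule 1).
All other segments surface unchanged.

5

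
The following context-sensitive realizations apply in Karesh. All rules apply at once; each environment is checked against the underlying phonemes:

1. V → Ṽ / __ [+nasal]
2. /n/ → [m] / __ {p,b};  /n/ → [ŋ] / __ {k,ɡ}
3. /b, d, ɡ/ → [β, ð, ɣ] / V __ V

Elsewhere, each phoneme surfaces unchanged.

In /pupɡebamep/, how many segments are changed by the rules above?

2

Segments that undergo a rule: /b/ → [β] (rule 3); /a/ → [ã] (rule 1).
All other segments surface unchanged.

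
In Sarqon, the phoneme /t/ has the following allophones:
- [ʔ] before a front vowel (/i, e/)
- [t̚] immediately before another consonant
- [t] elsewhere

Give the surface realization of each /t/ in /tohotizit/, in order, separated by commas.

Occurrence 1 (position 1): no conditioning environment matches → elsewhere allophone [t].
Occurrence 2 (position 5): before a front vowel (/i, e/) → [ʔ].
Occurrence 3 (position 9): no conditioning environment matches → elsewhere allophone [t].

[t], [ʔ], [t]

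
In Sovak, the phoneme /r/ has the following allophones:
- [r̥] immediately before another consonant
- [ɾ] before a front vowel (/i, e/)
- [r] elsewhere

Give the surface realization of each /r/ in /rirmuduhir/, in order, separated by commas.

Occurrence 1 (position 1): before a front vowel (/i, e/) → [ɾ].
Occurrence 2 (position 3): immediately before another consonant → [r̥].
Occurrence 3 (position 10): no conditioning environment matches → elsewhere allophone [r].

[ɾ], [r̥], [r]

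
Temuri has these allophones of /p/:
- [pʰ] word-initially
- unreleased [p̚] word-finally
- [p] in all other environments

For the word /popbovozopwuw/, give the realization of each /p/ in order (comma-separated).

[pʰ], [p], [p]

Occurrence 1 (position 1): word-initially → [pʰ].
Occurrence 2 (position 3): no conditioning environment matches → elsewhere allophone [p].
Occurrence 3 (position 10): no conditioning environment matches → elsewhere allophone [p].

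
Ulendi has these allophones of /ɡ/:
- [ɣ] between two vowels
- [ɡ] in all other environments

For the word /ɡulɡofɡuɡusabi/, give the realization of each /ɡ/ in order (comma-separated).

[ɡ], [ɡ], [ɡ], [ɣ]

Occurrence 1 (position 1): no conditioning environment matches → elsewhere allophone [ɡ].
Occurrence 2 (position 4): no conditioning environment matches → elsewhere allophone [ɡ].
Occurrence 3 (position 7): no conditioning environment matches → elsewhere allophone [ɡ].
Occurrence 4 (position 9): between two vowels → [ɣ].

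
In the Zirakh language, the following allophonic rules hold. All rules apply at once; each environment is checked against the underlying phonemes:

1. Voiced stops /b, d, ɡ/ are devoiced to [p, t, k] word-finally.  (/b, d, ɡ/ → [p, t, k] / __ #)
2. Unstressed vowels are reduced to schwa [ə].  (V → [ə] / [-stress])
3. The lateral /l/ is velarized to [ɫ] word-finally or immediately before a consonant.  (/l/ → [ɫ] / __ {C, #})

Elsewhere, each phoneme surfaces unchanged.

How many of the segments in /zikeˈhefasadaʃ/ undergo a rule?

5

Segments that undergo a rule: /i/ → [ə] (rule 2); /e/ → [ə] (rule 2); /a/ → [ə] (rule 2); /a/ → [ə] (rule 2); /a/ → [ə] (rule 2).
All other segments surface unchanged.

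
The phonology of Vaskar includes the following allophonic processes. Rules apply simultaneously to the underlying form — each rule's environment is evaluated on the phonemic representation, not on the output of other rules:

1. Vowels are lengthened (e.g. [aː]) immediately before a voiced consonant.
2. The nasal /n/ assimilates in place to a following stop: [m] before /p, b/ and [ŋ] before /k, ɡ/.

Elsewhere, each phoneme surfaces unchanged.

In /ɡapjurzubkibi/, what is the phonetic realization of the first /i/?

/i/ (between /k/ and /b/): before a voiced consonant, so rule 1 applies → [iː].

[iː]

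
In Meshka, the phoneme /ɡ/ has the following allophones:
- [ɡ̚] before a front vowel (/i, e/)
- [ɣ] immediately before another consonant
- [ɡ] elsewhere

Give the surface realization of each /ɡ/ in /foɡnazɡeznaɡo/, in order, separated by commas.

Occurrence 1 (position 3): immediately before another consonant → [ɣ].
Occurrence 2 (position 7): before a front vowel (/i, e/) → [ɡ̚].
Occurrence 3 (position 12): no conditioning environment matches → elsewhere allophone [ɡ].

[ɣ], [ɡ̚], [ɡ]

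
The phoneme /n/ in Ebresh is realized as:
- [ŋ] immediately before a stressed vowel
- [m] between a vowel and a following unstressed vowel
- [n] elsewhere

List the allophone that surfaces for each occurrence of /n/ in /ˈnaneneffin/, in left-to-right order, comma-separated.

[ŋ], [m], [m], [n]

Occurrence 1 (position 1): immediately before a stressed vowel → [ŋ].
Occurrence 2 (position 3): between a vowel and a following unstressed vowel → [m].
Occurrence 3 (position 5): between a vowel and a following unstressed vowel → [m].
Occurrence 4 (position 10): no conditioning environment matches → elsewhere allophone [n].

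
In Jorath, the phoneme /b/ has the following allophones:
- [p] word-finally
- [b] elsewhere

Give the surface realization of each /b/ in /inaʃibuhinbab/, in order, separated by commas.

[b], [b], [p]

Occurrence 1 (position 6): no conditioning environment matches → elsewhere allophone [b].
Occurrence 2 (position 11): no conditioning environment matches → elsewhere allophone [b].
Occurrence 3 (position 13): word-finally → [p].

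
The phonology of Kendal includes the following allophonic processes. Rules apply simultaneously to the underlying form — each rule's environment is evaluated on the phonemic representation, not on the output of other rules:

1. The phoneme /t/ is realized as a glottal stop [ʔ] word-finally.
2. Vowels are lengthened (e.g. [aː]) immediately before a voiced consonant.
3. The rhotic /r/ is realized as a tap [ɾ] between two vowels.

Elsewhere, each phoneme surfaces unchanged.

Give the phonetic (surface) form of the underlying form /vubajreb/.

/v/ (word-initial) is unaffected → [v].
/u/ — between /v/ and /b/, before a voiced consonant — surfaces as [uː] (rule 2).
/b/ stays [b].
Rule 2 applies to /a/ (between /b/ and /j/: before a voiced consonant) → [aː].
/j/ — not in any rule's target class → [j].
/r/ (between /j/ and /e/): rule 3 targets it, but not between two vowels → unchanged [r].
/e/ — between /r/ and /b/, before a voiced consonant — surfaces as [eː] (rule 2).
/b/ stays [b].

[vuːbaːjreːb]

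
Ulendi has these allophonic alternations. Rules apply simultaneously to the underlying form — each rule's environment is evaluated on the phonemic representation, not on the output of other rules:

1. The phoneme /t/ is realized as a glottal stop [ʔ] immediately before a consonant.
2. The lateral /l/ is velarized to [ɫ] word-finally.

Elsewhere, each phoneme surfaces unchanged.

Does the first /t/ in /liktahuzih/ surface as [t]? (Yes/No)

/t/ (between /k/ and /a/): rule 1 targets it, but not immediately before a consonant → unchanged [t].
The actual realization is [t], which matches [t].

Yes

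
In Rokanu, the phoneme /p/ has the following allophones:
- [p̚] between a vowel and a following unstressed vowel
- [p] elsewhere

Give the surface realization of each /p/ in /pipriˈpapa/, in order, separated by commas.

[p], [p], [p], [p̚]

Occurrence 1 (position 1): no conditioning environment matches → elsewhere allophone [p].
Occurrence 2 (position 3): no conditioning environment matches → elsewhere allophone [p].
Occurrence 3 (position 6): no conditioning environment matches → elsewhere allophone [p].
Occurrence 4 (position 8): between a vowel and a following unstressed vowel → [p̚].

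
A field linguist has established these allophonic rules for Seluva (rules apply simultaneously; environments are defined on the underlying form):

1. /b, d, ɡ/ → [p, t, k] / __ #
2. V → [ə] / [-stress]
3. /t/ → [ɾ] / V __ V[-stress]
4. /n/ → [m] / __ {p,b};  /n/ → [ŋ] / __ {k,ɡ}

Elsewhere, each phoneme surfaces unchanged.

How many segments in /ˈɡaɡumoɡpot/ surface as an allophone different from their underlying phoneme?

3

Segments that undergo a rule: /u/ → [ə] (rule 2); /o/ → [ə] (rule 2); /o/ → [ə] (rule 2).
All other segments surface unchanged.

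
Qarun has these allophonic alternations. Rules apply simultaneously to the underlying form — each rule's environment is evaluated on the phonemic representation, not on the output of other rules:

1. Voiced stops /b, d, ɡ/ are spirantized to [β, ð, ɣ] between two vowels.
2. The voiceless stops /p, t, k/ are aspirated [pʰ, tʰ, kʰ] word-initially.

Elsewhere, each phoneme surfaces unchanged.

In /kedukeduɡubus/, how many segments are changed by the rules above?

Segments that undergo a rule: /k/ → [kʰ] (rule 2); /d/ → [ð] (rule 1); /d/ → [ð] (rule 1); /ɡ/ → [ɣ] (rule 1); /b/ → [β] (rule 1).
All other segments surface unchanged.

5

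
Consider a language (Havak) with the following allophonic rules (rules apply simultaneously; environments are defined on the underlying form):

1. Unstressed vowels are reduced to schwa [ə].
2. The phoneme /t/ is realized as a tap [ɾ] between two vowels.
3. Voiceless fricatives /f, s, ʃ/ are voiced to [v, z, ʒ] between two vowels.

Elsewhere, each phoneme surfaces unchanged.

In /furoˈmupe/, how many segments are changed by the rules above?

3

Segments that undergo a rule: /u/ → [ə] (rule 1); /o/ → [ə] (rule 1); /e/ → [ə] (rule 1).
All other segments surface unchanged.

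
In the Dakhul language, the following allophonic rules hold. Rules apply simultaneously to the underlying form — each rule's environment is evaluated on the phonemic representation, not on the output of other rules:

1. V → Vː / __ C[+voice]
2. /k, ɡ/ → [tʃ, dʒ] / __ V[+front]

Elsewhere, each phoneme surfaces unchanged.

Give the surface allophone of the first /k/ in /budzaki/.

/k/ (between /a/ and /i/): before a front vowel, so rule 2 applies → [tʃ].

[tʃ]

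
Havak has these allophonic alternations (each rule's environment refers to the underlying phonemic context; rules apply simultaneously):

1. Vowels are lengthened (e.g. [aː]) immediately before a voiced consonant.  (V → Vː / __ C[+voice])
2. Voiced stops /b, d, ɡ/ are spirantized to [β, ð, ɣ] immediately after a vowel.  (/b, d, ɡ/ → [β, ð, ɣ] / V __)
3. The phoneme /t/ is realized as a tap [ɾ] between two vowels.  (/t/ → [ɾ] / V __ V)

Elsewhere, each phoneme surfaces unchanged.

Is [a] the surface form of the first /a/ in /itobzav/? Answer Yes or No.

No

Rule 1 applies to /a/ (between /z/ and /v/: before a voiced consonant) → [aː].
The actual realization is [aː], not [a].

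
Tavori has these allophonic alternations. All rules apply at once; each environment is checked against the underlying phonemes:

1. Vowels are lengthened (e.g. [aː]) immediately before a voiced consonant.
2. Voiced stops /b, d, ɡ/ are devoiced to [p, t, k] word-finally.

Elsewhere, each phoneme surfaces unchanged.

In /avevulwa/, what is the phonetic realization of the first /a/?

[aː]

/a/ meets the environment for rule 1 (before a voiced consonant) → [aː].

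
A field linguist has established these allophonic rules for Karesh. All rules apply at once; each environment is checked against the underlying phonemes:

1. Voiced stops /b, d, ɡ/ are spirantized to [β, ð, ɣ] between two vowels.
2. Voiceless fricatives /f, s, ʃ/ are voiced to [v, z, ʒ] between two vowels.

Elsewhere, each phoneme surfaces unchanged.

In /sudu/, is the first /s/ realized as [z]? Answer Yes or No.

No

/s/ (word-initial) is in the target of rule 2 but the environment (between two vowels) is not met → [s].
The actual realization is [s], not [z].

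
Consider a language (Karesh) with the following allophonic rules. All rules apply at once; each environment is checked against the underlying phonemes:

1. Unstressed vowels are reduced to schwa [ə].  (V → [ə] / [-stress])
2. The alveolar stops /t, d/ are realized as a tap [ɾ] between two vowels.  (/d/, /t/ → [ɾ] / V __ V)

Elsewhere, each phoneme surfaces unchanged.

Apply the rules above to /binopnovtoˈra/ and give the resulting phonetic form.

/b/ (word-initial) is unaffected → [b].
Rule 1 applies to /i/ (between /b/ and /n/: in an unstressed syllable) → [ə].
/n/ — not in any rule's target class → [n].
/o/ (between /n/ and /p/): in an unstressed syllable, so rule 1 applies → [ə].
/p/ (between /o/ and /n/) is unaffected → [p].
/n/ (between /p/ and /o/) is unaffected → [n].
/o/ (between /n/ and /v/) occurs in an unstressed syllable → [ə] by rule 1.
/v/ stays [v].
/t/ — between /v/ and /o/; rule 2 does not apply here → [t].
/o/ (between /t/ and /r/): in an unstressed syllable, so rule 1 applies → [ə].
/r/ stays [r].
/a/ (word-final) is in the target of rule 1 but the environment (in an unstressed syllable) is not met → [a].

[bənəpnəvtəˈra]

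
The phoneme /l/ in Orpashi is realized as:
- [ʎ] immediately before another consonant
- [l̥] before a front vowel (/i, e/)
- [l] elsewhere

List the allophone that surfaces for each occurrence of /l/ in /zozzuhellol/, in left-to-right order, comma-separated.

[ʎ], [l], [l]

Occurrence 1 (position 8): immediately before another consonant → [ʎ].
Occurrence 2 (position 9): no conditioning environment matches → elsewhere allophone [l].
Occurrence 3 (position 11): no conditioning environment matches → elsewhere allophone [l].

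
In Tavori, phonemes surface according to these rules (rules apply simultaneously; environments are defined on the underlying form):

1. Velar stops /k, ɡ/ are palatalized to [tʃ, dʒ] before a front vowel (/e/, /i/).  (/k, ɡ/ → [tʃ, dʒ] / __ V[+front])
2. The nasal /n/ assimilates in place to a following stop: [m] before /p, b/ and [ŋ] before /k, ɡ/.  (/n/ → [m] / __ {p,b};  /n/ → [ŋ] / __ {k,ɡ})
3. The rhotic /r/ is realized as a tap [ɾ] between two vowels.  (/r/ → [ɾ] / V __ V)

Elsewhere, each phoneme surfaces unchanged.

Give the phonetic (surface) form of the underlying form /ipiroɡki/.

/i/ — not in any rule's target class → [i].
/p/ (between /i/ and /i/) is unaffected → [p].
/i/ stays [i].
Rule 3 applies to /r/ (between /i/ and /o/: between two vowels) → [ɾ].
/o/ — not in any rule's target class → [o].
/ɡ/ — between /o/ and /k/; rule 1 does not apply here → [ɡ].
/k/ — between /ɡ/ and /i/, before a front vowel — surfaces as [tʃ] (rule 1).
/i/ stays [i].

[ipiɾoɡtʃi]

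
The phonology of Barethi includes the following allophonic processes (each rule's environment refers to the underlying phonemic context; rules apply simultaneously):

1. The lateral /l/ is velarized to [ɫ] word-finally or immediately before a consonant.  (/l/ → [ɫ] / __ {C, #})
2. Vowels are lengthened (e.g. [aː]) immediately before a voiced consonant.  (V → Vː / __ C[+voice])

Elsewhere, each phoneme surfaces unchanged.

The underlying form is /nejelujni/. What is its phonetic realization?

[neːjeːluːjni]

/n/ (word-initial) is unaffected → [n].
Rule 2 applies to /e/ (between /n/ and /j/: before a voiced consonant) → [eː].
/j/ stays [j].
Rule 2 applies to /e/ (between /j/ and /l/: before a voiced consonant) → [eː].
/l/ (between /e/ and /u/) is in the target of rule 1 but the environment (word-finally or immediately before a consonant) is not met → [l].
Rule 2 applies to /u/ (between /l/ and /j/: before a voiced consonant) → [uː].
/j/ (between /u/ and /n/) is unaffected → [j].
/n/ (between /j/ and /i/) is unaffected → [n].
/i/ (word-final) is in the target of rule 2 but the environment (before a voiced consonant) is not met → [i].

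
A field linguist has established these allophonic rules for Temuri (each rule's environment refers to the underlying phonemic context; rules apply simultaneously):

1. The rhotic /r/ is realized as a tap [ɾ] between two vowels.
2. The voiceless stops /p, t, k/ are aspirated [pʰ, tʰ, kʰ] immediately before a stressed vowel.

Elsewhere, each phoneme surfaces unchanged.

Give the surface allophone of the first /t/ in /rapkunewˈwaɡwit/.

[t]

/t/ (word-final) is in the target of rule 2 but the environment (immediately before a stressed vowel) is not met → [t].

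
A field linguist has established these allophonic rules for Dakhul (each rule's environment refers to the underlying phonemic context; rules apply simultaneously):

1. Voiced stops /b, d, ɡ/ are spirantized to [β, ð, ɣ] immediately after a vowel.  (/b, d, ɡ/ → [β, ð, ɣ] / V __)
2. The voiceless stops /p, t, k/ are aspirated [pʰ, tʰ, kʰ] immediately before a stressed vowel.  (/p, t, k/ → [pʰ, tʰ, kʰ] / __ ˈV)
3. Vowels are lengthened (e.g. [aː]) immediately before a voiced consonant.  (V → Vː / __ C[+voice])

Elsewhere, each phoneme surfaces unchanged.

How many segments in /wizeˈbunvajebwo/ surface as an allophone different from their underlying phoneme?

Segments that undergo a rule: /i/ → [iː] (rule 3); /e/ → [eː] (rule 3); /b/ → [β] (rule 1); /u/ → [uː] (rule 3); /a/ → [aː] (rule 3); /e/ → [eː] (rule 3); /b/ → [β] (rule 1).
All other segments surface unchanged.

7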